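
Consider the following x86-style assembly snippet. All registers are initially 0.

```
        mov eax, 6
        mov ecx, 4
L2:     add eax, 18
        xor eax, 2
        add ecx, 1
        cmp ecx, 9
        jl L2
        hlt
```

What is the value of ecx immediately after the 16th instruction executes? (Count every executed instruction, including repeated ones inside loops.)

mov eax, 6 → eax=6
mov ecx, 4 → ecx=4
add eax, 18 → eax=6+18=24
xor eax, 2 → eax=24^2=26
add ecx, 1 → ecx=4+1=5
cmp ecx, 9  (cmp 5,9)
jl L2: taken
add eax, 18 → eax=26+18=44
xor eax, 2 → eax=44^2=46
add ecx, 1 → ecx=5+1=6
cmp ecx, 9  (cmp 6,9)
jl L2: taken
add eax, 18 → eax=46+18=64
xor eax, 2 → eax=64^2=66
add ecx, 1 → ecx=6+1=7
cmp ecx, 9  (cmp 7,9)
After step 16: ecx = 7.

7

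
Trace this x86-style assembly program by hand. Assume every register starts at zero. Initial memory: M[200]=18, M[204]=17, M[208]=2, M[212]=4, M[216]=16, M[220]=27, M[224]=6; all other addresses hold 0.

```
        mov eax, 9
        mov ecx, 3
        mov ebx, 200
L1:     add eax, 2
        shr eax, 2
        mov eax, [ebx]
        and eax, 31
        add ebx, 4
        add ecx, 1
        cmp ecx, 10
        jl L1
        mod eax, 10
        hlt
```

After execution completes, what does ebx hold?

mov eax, 9 → eax=9
mov ecx, 3 → ecx=3
mov ebx, 200 → ebx=200
add eax, 2 → eax=9+2=11
shr eax, 2 → eax=11>>2=2
mov eax, [ebx] → eax=M[200]=18
and eax, 31 → eax=18&31=18
add ebx, 4 → ebx=200+4=204
add ecx, 1 → ecx=3+1=4
cmp ecx, 10  (cmp 4,10)
jl L1: taken
add eax, 2 → eax=18+2=20
shr eax, 2 → eax=20>>2=5
mov eax, [ebx] → eax=M[204]=17
and eax, 31 → eax=17&31=17
add ebx, 4 → ebx=204+4=208
add ecx, 1 → ecx=4+1=5
cmp ecx, 10  (cmp 5,10)
jl L1: taken
add eax, 2 → eax=17+2=19
shr eax, 2 → eax=19>>2=4
mov eax, [ebx] → eax=M[208]=2
and eax, 31 → eax=2&31=2
add ebx, 4 → ebx=208+4=212
add ecx, 1 → ecx=5+1=6
cmp ecx, 10  (cmp 6,10)
jl L1: taken
add eax, 2 → eax=2+2=4
shr eax, 2 → eax=4>>2=1
mov eax, [ebx] → eax=M[212]=4
and eax, 31 → eax=4&31=4
add ebx, 4 → ebx=212+4=216
add ecx, 1 → ecx=6+1=7
cmp ecx, 10  (cmp 7,10)
jl L1: taken
add eax, 2 → eax=4+2=6
shr eax, 2 → eax=6>>2=1
mov eax, [ebx] → eax=M[216]=16
and eax, 31 → eax=16&31=16
add ebx, 4 → ebx=216+4=220
add ecx, 1 → ecx=7+1=8
cmp ecx, 10  (cmp 8,10)
jl L1: taken
add eax, 2 → eax=16+2=18
shr eax, 2 → eax=18>>2=4
mov eax, [ebx] → eax=M[220]=27
and eax, 31 → eax=27&31=27
add ebx, 4 → ebx=220+4=224
add ecx, 1 → ecx=8+1=9
cmp ecx, 10  (cmp 9,10)
jl L1: taken
add eax, 2 → eax=27+2=29
shr eax, 2 → eax=29>>2=7
mov eax, [ebx] → eax=M[224]=6
and eax, 31 → eax=6&31=6
add ebx, 4 → ebx=224+4=228
add ecx, 1 → ecx=9+1=10
cmp ecx, 10  (cmp 10,10)
jl L1: not taken
mod eax, 10 → eax=6%10=6
halt.

228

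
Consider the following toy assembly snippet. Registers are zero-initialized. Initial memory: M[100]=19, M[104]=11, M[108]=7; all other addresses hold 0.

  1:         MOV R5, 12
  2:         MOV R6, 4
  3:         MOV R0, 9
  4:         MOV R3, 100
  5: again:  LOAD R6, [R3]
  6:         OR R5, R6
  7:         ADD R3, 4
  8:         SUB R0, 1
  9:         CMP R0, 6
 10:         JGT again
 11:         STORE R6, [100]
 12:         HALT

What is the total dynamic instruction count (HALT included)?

MOV R5, 12 → R5=12
MOV R6, 4 → R6=4
MOV R0, 9 → R0=9
MOV R3, 100 → R3=100
LOAD R6, [R3] → R6=M[100]=19
OR R5, R6 → R5=12|19=31
ADD R3, 4 → R3=100+4=104
SUB R0, 1 → R0=9-1=8
CMP R0, 6  (cmp 8,6)
JGT again: taken
LOAD R6, [R3] → R6=M[104]=11
OR R5, R6 → R5=31|11=31
ADD R3, 4 → R3=104+4=108
SUB R0, 1 → R0=8-1=7
CMP R0, 6  (cmp 7,6)
JGT again: taken
LOAD R6, [R3] → R6=M[108]=7
OR R5, R6 → R5=31|7=31
ADD R3, 4 → R3=108+4=112
SUB R0, 1 → R0=7-1=6
CMP R0, 6  (cmp 6,6)
JGT again: not taken
STORE R6, [100] → M[100]=7
halt.
Total executed instructions: 24.

24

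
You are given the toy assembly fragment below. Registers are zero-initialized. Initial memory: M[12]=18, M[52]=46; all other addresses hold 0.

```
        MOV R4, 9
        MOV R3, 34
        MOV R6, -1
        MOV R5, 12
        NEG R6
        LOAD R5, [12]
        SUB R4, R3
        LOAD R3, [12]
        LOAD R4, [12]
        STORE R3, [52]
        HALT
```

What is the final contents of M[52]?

MOV R4, 9 → R4=9
MOV R3, 34 → R3=34
MOV R6, -1 → R6=-1
MOV R5, 12 → R5=12
NEG R6 → R6=-(-1)=1
LOAD R5, [12] → R5=M[12]=18
SUB R4, R3 → R4=9-34=-25
LOAD R3, [12] → R3=M[12]=18
LOAD R4, [12] → R4=M[12]=18
STORE R3, [52] → M[52]=18
halt.

18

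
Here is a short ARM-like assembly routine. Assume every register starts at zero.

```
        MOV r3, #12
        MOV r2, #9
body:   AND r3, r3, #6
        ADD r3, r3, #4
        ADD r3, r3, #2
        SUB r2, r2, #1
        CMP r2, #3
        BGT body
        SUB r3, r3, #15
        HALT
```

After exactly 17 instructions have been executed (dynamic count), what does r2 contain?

after MOV r3, #12: r3=12
after MOV r2, #9: r2=9
after AND r3, r3, #6: r3=12&6=4
after ADD r3, r3, #4: r3=4+4=8
after ADD r3, r3, #2: r3=8+2=10
after SUB r2, r2, #1: r2=9-1=8
CMP r2, #3  (cmp 8,3)
BGT body: taken
after AND r3, r3, #6: r3=10&6=2
after ADD r3, r3, #4: r3=2+4=6
after ADD r3, r3, #2: r3=6+2=8
after SUB r2, r2, #1: r2=8-1=7
CMP r2, #3  (cmp 7,3)
BGT body: taken
after AND r3, r3, #6: r3=8&6=0
after ADD r3, r3, #4: r3=0+4=4
after ADD r3, r3, #2: r3=4+2=6
After step 17: r2 = 7.

7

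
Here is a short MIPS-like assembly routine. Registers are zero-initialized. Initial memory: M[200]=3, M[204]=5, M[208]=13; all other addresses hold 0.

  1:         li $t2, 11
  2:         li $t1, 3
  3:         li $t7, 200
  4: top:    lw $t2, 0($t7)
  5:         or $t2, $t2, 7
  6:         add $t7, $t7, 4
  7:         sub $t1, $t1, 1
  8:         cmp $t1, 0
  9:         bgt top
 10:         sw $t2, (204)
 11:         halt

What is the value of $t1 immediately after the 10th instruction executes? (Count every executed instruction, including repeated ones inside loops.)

2

$t2=11
$t1=3
$t7=200
$t2=M[200]=3
$t2=3|7=7
$t7=200+4=204
$t1=3-1=2
cmp $t1, 0  (cmp 2,0)
bgt top: taken
$t2=M[204]=5
After step 10: $t1 = 2.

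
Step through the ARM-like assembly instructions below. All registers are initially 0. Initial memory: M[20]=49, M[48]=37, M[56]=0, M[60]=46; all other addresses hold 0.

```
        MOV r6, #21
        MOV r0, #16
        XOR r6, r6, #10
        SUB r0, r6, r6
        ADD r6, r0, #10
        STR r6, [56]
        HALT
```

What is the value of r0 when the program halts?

r6=21
r0=16
r6=21^10=31
r0=31-31=0
r6=0+10=10
STR r6, [56] → M[56]=10
halt.

0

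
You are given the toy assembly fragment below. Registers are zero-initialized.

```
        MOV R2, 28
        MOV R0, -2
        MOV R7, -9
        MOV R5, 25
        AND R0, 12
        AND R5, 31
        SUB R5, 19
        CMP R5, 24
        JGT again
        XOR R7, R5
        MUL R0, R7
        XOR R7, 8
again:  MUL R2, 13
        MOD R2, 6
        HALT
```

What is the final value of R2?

after MOV R2, 28: R2=28
after MOV R0, -2: R0=-2
after MOV R7, -9: R7=-9
after MOV R5, 25: R5=25
after AND R0, 12: R0=(-2)&12=12
after AND R5, 31: R5=25&31=25
after SUB R5, 19: R5=25-19=6
CMP R5, 24  (cmp 6,24)
JGT again: not taken
after XOR R7, R5: R7=(-9)^6=-15
after MUL R0, R7: R0=12*(-15)=-180
after XOR R7, 8: R7=(-15)^8=-7
after MUL R2, 13: R2=28*13=364
after MOD R2, 6: R2=364%6=4
halt.

4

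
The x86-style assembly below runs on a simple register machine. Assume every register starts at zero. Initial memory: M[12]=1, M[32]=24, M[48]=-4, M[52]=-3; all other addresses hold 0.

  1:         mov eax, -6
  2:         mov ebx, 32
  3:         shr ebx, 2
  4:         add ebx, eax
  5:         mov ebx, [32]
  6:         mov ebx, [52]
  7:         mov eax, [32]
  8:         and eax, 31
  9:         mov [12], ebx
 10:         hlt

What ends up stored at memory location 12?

mov eax, -6 → eax=-6
mov ebx, 32 → ebx=32
shr ebx, 2 → ebx=32>>2=8
add ebx, eax → ebx=8+(-6)=2
mov ebx, [32] → ebx=M[32]=24
mov ebx, [52] → ebx=M[52]=-3
mov eax, [32] → eax=M[32]=24
and eax, 31 → eax=24&31=24
mov [12], ebx → M[12]=-3
halt.

-3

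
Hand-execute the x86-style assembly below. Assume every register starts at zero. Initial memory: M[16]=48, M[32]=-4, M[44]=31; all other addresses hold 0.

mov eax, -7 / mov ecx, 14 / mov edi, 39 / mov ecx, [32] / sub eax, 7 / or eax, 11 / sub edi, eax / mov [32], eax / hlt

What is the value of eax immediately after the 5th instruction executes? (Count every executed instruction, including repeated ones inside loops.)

eax=-7
ecx=14
edi=39
ecx=M[32]=-4
eax=(-7)-7=-14
After step 5: eax = -14.

-14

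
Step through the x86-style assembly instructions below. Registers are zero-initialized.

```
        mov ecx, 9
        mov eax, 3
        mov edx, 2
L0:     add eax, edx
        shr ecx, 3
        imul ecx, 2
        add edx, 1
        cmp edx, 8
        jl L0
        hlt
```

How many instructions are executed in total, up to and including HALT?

40

after mov ecx, 9: ecx=9
after mov eax, 3: eax=3
after mov edx, 2: edx=2
after add eax, edx: eax=3+2=5
after shr ecx, 3: ecx=9>>3=1
after imul ecx, 2: ecx=1*2=2
after add edx, 1: edx=2+1=3
cmp edx, 8  (cmp 3,8)
jl L0: taken
after add eax, edx: eax=5+3=8
after shr ecx, 3: ecx=2>>3=0
after imul ecx, 2: ecx=0*2=0
after add edx, 1: edx=3+1=4
cmp edx, 8  (cmp 4,8)
jl L0: taken
after add eax, edx: eax=8+4=12
after shr ecx, 3: ecx=0>>3=0
after imul ecx, 2: ecx=0*2=0
after add edx, 1: edx=4+1=5
cmp edx, 8  (cmp 5,8)
jl L0: taken
after add eax, edx: eax=12+5=17
after shr ecx, 3: ecx=0>>3=0
after imul ecx, 2: ecx=0*2=0
after add edx, 1: edx=5+1=6
cmp edx, 8  (cmp 6,8)
jl L0: taken
after add eax, edx: eax=17+6=23
after shr ecx, 3: ecx=0>>3=0
after imul ecx, 2: ecx=0*2=0
after add edx, 1: edx=6+1=7
cmp edx, 8  (cmp 7,8)
jl L0: taken
after add eax, edx: eax=23+7=30
after shr ecx, 3: ecx=0>>3=0
after imul ecx, 2: ecx=0*2=0
after add edx, 1: edx=7+1=8
cmp edx, 8  (cmp 8,8)
jl L0: not taken
halt.
Total executed instructions: 40.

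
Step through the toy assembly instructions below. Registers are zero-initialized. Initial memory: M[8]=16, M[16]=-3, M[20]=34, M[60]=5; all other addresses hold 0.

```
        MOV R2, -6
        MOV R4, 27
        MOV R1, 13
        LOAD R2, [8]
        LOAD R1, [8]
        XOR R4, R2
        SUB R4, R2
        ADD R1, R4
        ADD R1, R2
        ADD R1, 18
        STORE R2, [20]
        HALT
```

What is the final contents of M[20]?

after MOV R2, -6: R2=-6
after MOV R4, 27: R4=27
after MOV R1, 13: R1=13
after LOAD R2, [8]: R2=M[8]=16
after LOAD R1, [8]: R1=M[8]=16
after XOR R4, R2: R4=27^16=11
after SUB R4, R2: R4=11-16=-5
after ADD R1, R4: R1=16+(-5)=11
after ADD R1, R2: R1=11+16=27
after ADD R1, 18: R1=27+18=45
STORE R2, [20] → M[20]=16
halt.

16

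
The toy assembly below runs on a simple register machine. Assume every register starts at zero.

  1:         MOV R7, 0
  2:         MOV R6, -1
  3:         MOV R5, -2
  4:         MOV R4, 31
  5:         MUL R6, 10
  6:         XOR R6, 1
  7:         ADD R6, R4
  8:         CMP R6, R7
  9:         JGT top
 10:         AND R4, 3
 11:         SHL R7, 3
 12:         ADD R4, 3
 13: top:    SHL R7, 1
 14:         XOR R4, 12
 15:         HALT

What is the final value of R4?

after MOV R7, 0: R7=0
after MOV R6, -1: R6=-1
after MOV R5, -2: R5=-2
after MOV R4, 31: R4=31
after MUL R6, 10: R6=(-1)*10=-10
after XOR R6, 1: R6=(-10)^1=-9
after ADD R6, R4: R6=(-9)+31=22
CMP R6, R7  (cmp 22,0)
JGT top: taken
after SHL R7, 1: R7=0<<1=0
after XOR R4, 12: R4=31^12=19
halt.

19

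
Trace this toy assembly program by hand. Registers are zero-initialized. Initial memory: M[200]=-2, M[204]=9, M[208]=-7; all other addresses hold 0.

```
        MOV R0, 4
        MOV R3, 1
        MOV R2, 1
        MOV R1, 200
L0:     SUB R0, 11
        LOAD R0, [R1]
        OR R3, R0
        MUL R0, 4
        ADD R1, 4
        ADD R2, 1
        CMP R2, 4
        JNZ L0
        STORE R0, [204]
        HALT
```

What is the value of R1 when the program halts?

R0=4
R3=1
R2=1
R1=200
R0=4-11=-7
R0=M[200]=-2
R3=1|(-2)=-1
R0=(-2)*4=-8
R1=200+4=204
R2=1+1=2
CMP R2, 4  (cmp 2,4)
JNZ L0: taken
R0=(-8)-11=-19
R0=M[204]=9
R3=(-1)|9=-1
R0=9*4=36
R1=204+4=208
R2=2+1=3
CMP R2, 4  (cmp 3,4)
JNZ L0: taken
R0=36-11=25
R0=M[208]=-7
R3=(-1)|(-7)=-1
R0=(-7)*4=-28
R1=208+4=212
R2=3+1=4
CMP R2, 4  (cmp 4,4)
JNZ L0: not taken
STORE R0, [204] → M[204]=-28
halt.

212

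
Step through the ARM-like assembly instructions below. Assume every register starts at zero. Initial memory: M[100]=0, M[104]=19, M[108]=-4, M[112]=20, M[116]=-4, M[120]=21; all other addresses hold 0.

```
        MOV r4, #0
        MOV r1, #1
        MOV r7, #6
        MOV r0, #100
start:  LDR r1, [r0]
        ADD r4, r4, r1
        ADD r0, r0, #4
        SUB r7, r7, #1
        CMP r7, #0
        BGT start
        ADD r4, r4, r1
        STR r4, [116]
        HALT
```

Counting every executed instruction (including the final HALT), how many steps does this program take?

43

r4=0
r1=1
r7=6
r0=100
r1=M[100]=0
r4=0+0=0
r0=100+4=104
r7=6-1=5
CMP r7, #0  (cmp 5,0)
BGT start: taken
r1=M[104]=19
r4=0+19=19
r0=104+4=108
r7=5-1=4
CMP r7, #0  (cmp 4,0)
BGT start: taken
r1=M[108]=-4
r4=19+(-4)=15
r0=108+4=112
r7=4-1=3
CMP r7, #0  (cmp 3,0)
BGT start: taken
r1=M[112]=20
r4=15+20=35
r0=112+4=116
r7=3-1=2
CMP r7, #0  (cmp 2,0)
BGT start: taken
r1=M[116]=-4
r4=35+(-4)=31
r0=116+4=120
r7=2-1=1
CMP r7, #0  (cmp 1,0)
BGT start: taken
r1=M[120]=21
r4=31+21=52
r0=120+4=124
r7=1-1=0
CMP r7, #0  (cmp 0,0)
BGT start: not taken
r4=52+21=73
STR r4, [116] → M[116]=73
halt.
Total executed instructions: 43.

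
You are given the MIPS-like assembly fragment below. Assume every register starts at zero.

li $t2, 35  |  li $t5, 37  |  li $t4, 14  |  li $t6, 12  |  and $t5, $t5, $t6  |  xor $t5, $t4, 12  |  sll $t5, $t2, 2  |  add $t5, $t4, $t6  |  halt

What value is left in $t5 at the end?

li $t2, 35 → $t2=35
li $t5, 37 → $t5=37
li $t4, 14 → $t4=14
li $t6, 12 → $t6=12
and $t5, $t5, $t6 → $t5=37&12=4
xor $t5, $t4, 12 → $t5=14^12=2
sll $t5, $t2, 2 → $t5=35<<2=140
add $t5, $t4, $t6 → $t5=14+12=26
halt.

26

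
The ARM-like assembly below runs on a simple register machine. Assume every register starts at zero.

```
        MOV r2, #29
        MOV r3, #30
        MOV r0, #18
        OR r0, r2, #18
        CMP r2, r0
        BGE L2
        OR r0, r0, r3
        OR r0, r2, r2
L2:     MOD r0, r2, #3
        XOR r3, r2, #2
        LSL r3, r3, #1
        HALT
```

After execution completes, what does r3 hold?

62

MOV r2, #29 → r2=29
MOV r3, #30 → r3=30
MOV r0, #18 → r0=18
OR r0, r2, #18 → r0=29|18=31
CMP r2, r0  (cmp 29,31)
BGE L2: not taken
OR r0, r0, r3 → r0=31|30=31
OR r0, r2, r2 → r0=29|29=29
MOD r0, r2, #3 → r0=29%3=2
XOR r3, r2, #2 → r3=29^2=31
LSL r3, r3, #1 → r3=31<<1=62
halt.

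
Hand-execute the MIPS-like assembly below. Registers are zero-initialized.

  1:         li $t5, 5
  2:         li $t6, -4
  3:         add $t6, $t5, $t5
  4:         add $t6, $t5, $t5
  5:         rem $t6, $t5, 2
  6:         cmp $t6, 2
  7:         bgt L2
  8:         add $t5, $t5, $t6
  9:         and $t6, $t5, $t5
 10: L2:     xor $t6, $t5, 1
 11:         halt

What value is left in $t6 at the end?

li $t5, 5 → $t5=5
li $t6, -4 → $t6=-4
add $t6, $t5, $t5 → $t6=5+5=10
add $t6, $t5, $t5 → $t6=5+5=10
rem $t6, $t5, 2 → $t6=5%2=1
cmp $t6, 2  (cmp 1,2)
bgt L2: not taken
add $t5, $t5, $t6 → $t5=5+1=6
and $t6, $t5, $t5 → $t6=6&6=6
xor $t6, $t5, 1 → $t6=6^1=7
halt.

7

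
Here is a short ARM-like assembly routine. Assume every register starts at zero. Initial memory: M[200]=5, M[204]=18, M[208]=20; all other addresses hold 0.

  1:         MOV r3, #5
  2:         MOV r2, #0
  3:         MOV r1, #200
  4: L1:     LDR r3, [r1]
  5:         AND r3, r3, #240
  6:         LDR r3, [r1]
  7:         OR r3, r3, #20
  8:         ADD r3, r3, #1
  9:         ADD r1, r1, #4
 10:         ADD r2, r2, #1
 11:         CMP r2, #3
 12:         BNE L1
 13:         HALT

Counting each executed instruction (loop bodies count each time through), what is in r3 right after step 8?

r3=5
r2=0
r1=200
r3=M[200]=5
r3=5&240=0
r3=M[200]=5
r3=5|20=21
r3=21+1=22
After step 8: r3 = 22.

22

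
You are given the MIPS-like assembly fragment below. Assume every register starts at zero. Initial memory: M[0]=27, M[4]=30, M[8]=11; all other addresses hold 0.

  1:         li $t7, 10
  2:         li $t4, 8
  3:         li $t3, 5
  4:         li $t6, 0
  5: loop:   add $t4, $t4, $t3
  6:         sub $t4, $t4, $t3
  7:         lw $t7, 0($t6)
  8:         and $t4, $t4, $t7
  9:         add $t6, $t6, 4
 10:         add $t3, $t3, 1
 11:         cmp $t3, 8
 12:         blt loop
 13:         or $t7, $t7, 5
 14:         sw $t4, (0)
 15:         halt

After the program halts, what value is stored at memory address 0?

8

after li $t7, 10: $t7=10
after li $t4, 8: $t4=8
after li $t3, 5: $t3=5
after li $t6, 0: $t6=0
after add $t4, $t4, $t3: $t4=8+5=13
after sub $t4, $t4, $t3: $t4=13-5=8
after lw $t7, 0($t6): $t7=M[0]=27
after and $t4, $t4, $t7: $t4=8&27=8
after add $t6, $t6, 4: $t6=0+4=4
after add $t3, $t3, 1: $t3=5+1=6
cmp $t3, 8  (cmp 6,8)
blt loop: taken
after add $t4, $t4, $t3: $t4=8+6=14
after sub $t4, $t4, $t3: $t4=14-6=8
after lw $t7, 0($t6): $t7=M[4]=30
after and $t4, $t4, $t7: $t4=8&30=8
after add $t6, $t6, 4: $t6=4+4=8
after add $t3, $t3, 1: $t3=6+1=7
cmp $t3, 8  (cmp 7,8)
blt loop: taken
after add $t4, $t4, $t3: $t4=8+7=15
after sub $t4, $t4, $t3: $t4=15-7=8
after lw $t7, 0($t6): $t7=M[8]=11
after and $t4, $t4, $t7: $t4=8&11=8
after add $t6, $t6, 4: $t6=8+4=12
after add $t3, $t3, 1: $t3=7+1=8
cmp $t3, 8  (cmp 8,8)
blt loop: not taken
after or $t7, $t7, 5: $t7=11|5=15
sw $t4, (0) → M[0]=8
halt.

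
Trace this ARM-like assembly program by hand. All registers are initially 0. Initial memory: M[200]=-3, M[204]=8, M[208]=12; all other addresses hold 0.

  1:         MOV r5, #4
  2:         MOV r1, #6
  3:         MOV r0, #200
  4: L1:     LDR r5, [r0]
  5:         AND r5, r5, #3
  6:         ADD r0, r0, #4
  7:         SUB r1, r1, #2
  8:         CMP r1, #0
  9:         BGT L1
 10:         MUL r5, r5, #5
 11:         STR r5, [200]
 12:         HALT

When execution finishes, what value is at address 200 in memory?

0

MOV r5, #4 → r5=4
MOV r1, #6 → r1=6
MOV r0, #200 → r0=200
LDR r5, [r0] → r5=M[200]=-3
AND r5, r5, #3 → r5=(-3)&3=1
ADD r0, r0, #4 → r0=200+4=204
SUB r1, r1, #2 → r1=6-2=4
CMP r1, #0  (cmp 4,0)
BGT L1: taken
LDR r5, [r0] → r5=M[204]=8
AND r5, r5, #3 → r5=8&3=0
ADD r0, r0, #4 → r0=204+4=208
SUB r1, r1, #2 → r1=4-2=2
CMP r1, #0  (cmp 2,0)
BGT L1: taken
LDR r5, [r0] → r5=M[208]=12
AND r5, r5, #3 → r5=12&3=0
ADD r0, r0, #4 → r0=208+4=212
SUB r1, r1, #2 → r1=2-2=0
CMP r1, #0  (cmp 0,0)
BGT L1: not taken
MUL r5, r5, #5 → r5=0*5=0
STR r5, [200] → M[200]=0
halt.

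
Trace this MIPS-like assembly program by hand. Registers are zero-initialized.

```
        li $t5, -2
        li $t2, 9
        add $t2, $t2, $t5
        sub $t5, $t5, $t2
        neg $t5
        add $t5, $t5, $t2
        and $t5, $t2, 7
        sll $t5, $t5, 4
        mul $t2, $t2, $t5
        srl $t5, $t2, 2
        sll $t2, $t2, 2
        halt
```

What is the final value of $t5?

196

after li $t5, -2: $t5=-2
after li $t2, 9: $t2=9
after add $t2, $t2, $t5: $t2=9+(-2)=7
after sub $t5, $t5, $t2: $t5=(-2)-7=-9
after neg $t5: $t5=-(-9)=9
after add $t5, $t5, $t2: $t5=9+7=16
after and $t5, $t2, 7: $t5=7&7=7
after sll $t5, $t5, 4: $t5=7<<4=112
after mul $t2, $t2, $t5: $t2=7*112=784
after srl $t5, $t2, 2: $t5=784>>2=196
after sll $t2, $t2, 2: $t2=784<<2=3136
halt.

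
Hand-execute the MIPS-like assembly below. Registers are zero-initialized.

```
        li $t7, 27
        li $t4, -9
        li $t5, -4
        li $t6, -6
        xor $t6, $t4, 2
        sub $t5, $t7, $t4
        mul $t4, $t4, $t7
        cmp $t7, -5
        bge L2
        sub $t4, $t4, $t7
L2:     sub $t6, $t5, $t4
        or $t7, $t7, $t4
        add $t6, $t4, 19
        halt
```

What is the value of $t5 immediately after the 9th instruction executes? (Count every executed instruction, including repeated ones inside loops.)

$t7=27
$t4=-9
$t5=-4
$t6=-6
$t6=(-9)^2=-11
$t5=27-(-9)=36
$t4=(-9)*27=-243
cmp $t7, -5  (cmp 27,-5)
bge L2: taken
After step 9: $t5 = 36.

36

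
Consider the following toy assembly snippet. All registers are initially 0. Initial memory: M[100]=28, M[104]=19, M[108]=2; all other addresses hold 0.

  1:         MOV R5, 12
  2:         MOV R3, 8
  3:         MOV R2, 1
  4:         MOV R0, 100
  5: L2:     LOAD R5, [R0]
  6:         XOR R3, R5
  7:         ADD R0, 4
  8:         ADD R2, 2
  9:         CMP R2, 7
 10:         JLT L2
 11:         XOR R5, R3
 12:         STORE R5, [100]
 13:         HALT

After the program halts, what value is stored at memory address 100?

7

MOV R5, 12 → R5=12
MOV R3, 8 → R3=8
MOV R2, 1 → R2=1
MOV R0, 100 → R0=100
LOAD R5, [R0] → R5=M[100]=28
XOR R3, R5 → R3=8^28=20
ADD R0, 4 → R0=100+4=104
ADD R2, 2 → R2=1+2=3
CMP R2, 7  (cmp 3,7)
JLT L2: taken
LOAD R5, [R0] → R5=M[104]=19
XOR R3, R5 → R3=20^19=7
ADD R0, 4 → R0=104+4=108
ADD R2, 2 → R2=3+2=5
CMP R2, 7  (cmp 5,7)
JLT L2: taken
LOAD R5, [R0] → R5=M[108]=2
XOR R3, R5 → R3=7^2=5
ADD R0, 4 → R0=108+4=112
ADD R2, 2 → R2=5+2=7
CMP R2, 7  (cmp 7,7)
JLT L2: not taken
XOR R5, R3 → R5=2^5=7
STORE R5, [100] → M[100]=7
halt.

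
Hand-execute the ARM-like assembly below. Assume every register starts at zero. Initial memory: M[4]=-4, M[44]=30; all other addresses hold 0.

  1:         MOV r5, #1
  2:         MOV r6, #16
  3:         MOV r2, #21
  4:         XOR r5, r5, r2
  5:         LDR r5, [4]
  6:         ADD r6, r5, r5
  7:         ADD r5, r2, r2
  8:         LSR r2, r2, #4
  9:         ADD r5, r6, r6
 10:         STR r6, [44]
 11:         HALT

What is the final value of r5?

after MOV r5, #1: r5=1
after MOV r6, #16: r6=16
after MOV r2, #21: r2=21
after XOR r5, r5, r2: r5=1^21=20
after LDR r5, [4]: r5=M[4]=-4
after ADD r6, r5, r5: r6=(-4)+(-4)=-8
after ADD r5, r2, r2: r5=21+21=42
after LSR r2, r2, #4: r2=21>>4=1
after ADD r5, r6, r6: r5=(-8)+(-8)=-16
STR r6, [44] → M[44]=-8
halt.

-16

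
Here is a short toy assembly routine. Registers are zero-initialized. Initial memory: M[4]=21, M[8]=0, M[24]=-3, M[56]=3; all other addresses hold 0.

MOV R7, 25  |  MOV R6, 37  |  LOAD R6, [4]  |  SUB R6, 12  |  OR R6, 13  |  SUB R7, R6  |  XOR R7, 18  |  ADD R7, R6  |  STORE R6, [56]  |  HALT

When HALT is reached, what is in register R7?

MOV R7, 25 → R7=25
MOV R6, 37 → R6=37
LOAD R6, [4] → R6=M[4]=21
SUB R6, 12 → R6=21-12=9
OR R6, 13 → R6=9|13=13
SUB R7, R6 → R7=25-13=12
XOR R7, 18 → R7=12^18=30
ADD R7, R6 → R7=30+13=43
STORE R6, [56] → M[56]=13
halt.

43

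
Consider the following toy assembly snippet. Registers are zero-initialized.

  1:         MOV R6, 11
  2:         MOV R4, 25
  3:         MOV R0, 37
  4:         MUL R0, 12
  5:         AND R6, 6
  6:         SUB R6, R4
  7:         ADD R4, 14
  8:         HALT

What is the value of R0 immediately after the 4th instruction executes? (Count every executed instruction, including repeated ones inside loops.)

MOV R6, 11 → R6=11
MOV R4, 25 → R4=25
MOV R0, 37 → R0=37
MUL R0, 12 → R0=37*12=444
After step 4: R0 = 444.

444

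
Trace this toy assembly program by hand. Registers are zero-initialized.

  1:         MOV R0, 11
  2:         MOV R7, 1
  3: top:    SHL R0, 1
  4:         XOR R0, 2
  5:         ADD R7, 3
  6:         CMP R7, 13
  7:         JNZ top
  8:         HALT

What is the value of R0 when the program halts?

174

R0=11
R7=1
R0=11<<1=22
R0=22^2=20
R7=1+3=4
CMP R7, 13  (cmp 4,13)
JNZ top: taken
R0=20<<1=40
R0=40^2=42
R7=4+3=7
CMP R7, 13  (cmp 7,13)
JNZ top: taken
R0=42<<1=84
R0=84^2=86
R7=7+3=10
CMP R7, 13  (cmp 10,13)
JNZ top: taken
R0=86<<1=172
R0=172^2=174
R7=10+3=13
CMP R7, 13  (cmp 13,13)
JNZ top: not taken
halt.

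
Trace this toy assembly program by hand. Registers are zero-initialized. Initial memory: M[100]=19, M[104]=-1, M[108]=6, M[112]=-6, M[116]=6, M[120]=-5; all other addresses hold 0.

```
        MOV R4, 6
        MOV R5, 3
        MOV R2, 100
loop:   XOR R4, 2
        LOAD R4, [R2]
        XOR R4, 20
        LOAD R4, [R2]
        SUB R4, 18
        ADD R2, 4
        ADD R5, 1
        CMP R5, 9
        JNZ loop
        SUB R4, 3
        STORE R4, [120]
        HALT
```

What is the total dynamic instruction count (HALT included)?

60

MOV R4, 6 → R4=6
MOV R5, 3 → R5=3
MOV R2, 100 → R2=100
XOR R4, 2 → R4=6^2=4
LOAD R4, [R2] → R4=M[100]=19
XOR R4, 20 → R4=19^20=7
LOAD R4, [R2] → R4=M[100]=19
SUB R4, 18 → R4=19-18=1
ADD R2, 4 → R2=100+4=104
ADD R5, 1 → R5=3+1=4
CMP R5, 9  (cmp 4,9)
JNZ loop: taken
XOR R4, 2 → R4=1^2=3
LOAD R4, [R2] → R4=M[104]=-1
XOR R4, 20 → R4=(-1)^20=-21
LOAD R4, [R2] → R4=M[104]=-1
SUB R4, 18 → R4=(-1)-18=-19
ADD R2, 4 → R2=104+4=108
ADD R5, 1 → R5=4+1=5
CMP R5, 9  (cmp 5,9)
JNZ loop: taken
XOR R4, 2 → R4=(-19)^2=-17
LOAD R4, [R2] → R4=M[108]=6
XOR R4, 20 → R4=6^20=18
LOAD R4, [R2] → R4=M[108]=6
SUB R4, 18 → R4=6-18=-12
ADD R2, 4 → R2=108+4=112
ADD R5, 1 → R5=5+1=6
CMP R5, 9  (cmp 6,9)
JNZ loop: taken
XOR R4, 2 → R4=(-12)^2=-10
LOAD R4, [R2] → R4=M[112]=-6
XOR R4, 20 → R4=(-6)^20=-18
LOAD R4, [R2] → R4=M[112]=-6
SUB R4, 18 → R4=(-6)-18=-24
ADD R2, 4 → R2=112+4=116
ADD R5, 1 → R5=6+1=7
CMP R5, 9  (cmp 7,9)
JNZ loop: taken
XOR R4, 2 → R4=(-24)^2=-22
LOAD R4, [R2] → R4=M[116]=6
XOR R4, 20 → R4=6^20=18
LOAD R4, [R2] → R4=M[116]=6
SUB R4, 18 → R4=6-18=-12
ADD R2, 4 → R2=116+4=120
ADD R5, 1 → R5=7+1=8
CMP R5, 9  (cmp 8,9)
JNZ loop: taken
XOR R4, 2 → R4=(-12)^2=-10
LOAD R4, [R2] → R4=M[120]=-5
XOR R4, 20 → R4=(-5)^20=-17
LOAD R4, [R2] → R4=M[120]=-5
SUB R4, 18 → R4=(-5)-18=-23
ADD R2, 4 → R2=120+4=124
ADD R5, 1 → R5=8+1=9
CMP R5, 9  (cmp 9,9)
JNZ loop: not taken
SUB R4, 3 → R4=(-23)-3=-26
STORE R4, [120] → M[120]=-26
halt.
Total executed instructions: 60.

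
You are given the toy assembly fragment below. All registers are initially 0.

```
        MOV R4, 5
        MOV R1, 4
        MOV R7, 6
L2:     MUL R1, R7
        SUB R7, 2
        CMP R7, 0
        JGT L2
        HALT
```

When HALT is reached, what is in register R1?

after MOV R4, 5: R4=5
after MOV R1, 4: R1=4
after MOV R7, 6: R7=6
after MUL R1, R7: R1=4*6=24
after SUB R7, 2: R7=6-2=4
CMP R7, 0  (cmp 4,0)
JGT L2: taken
after MUL R1, R7: R1=24*4=96
after SUB R7, 2: R7=4-2=2
CMP R7, 0  (cmp 2,0)
JGT L2: taken
after MUL R1, R7: R1=96*2=192
after SUB R7, 2: R7=2-2=0
CMP R7, 0  (cmp 0,0)
JGT L2: not taken
halt.

192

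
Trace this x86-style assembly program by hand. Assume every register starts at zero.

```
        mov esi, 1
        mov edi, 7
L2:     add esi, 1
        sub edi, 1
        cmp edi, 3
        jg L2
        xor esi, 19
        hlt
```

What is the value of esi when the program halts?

22

esi=1
edi=7
esi=1+1=2
edi=7-1=6
cmp edi, 3  (cmp 6,3)
jg L2: taken
esi=2+1=3
edi=6-1=5
cmp edi, 3  (cmp 5,3)
jg L2: taken
esi=3+1=4
edi=5-1=4
cmp edi, 3  (cmp 4,3)
jg L2: taken
esi=4+1=5
edi=4-1=3
cmp edi, 3  (cmp 3,3)
jg L2: not taken
esi=5^19=22
halt.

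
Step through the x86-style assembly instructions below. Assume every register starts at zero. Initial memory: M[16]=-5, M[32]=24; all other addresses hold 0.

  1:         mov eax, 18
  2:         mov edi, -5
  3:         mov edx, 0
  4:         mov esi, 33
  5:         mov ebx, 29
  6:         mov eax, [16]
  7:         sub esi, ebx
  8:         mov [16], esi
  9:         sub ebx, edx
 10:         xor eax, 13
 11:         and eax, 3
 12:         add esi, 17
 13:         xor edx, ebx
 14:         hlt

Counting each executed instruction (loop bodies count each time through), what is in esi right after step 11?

eax=18
edi=-5
edx=0
esi=33
ebx=29
eax=M[16]=-5
esi=33-29=4
mov [16], esi → M[16]=4
ebx=29-0=29
eax=(-5)^13=-10
eax=(-10)&3=2
After step 11: esi = 4.

4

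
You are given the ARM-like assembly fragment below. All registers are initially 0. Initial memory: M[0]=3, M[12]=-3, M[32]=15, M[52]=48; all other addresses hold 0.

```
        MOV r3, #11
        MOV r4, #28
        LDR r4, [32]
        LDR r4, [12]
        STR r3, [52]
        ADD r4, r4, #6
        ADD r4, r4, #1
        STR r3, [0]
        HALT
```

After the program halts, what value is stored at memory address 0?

11

MOV r3, #11 → r3=11
MOV r4, #28 → r4=28
LDR r4, [32] → r4=M[32]=15
LDR r4, [12] → r4=M[12]=-3
STR r3, [52] → M[52]=11
ADD r4, r4, #6 → r4=(-3)+6=3
ADD r4, r4, #1 → r4=3+1=4
STR r3, [0] → M[0]=11
halt.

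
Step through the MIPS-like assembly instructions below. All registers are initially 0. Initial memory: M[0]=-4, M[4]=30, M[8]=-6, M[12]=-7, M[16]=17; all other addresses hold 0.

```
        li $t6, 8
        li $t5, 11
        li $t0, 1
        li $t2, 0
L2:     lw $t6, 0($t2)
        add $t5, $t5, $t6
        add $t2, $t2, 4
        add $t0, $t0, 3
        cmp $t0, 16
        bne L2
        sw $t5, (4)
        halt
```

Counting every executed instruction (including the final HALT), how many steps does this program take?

36

after li $t6, 8: $t6=8
after li $t5, 11: $t5=11
after li $t0, 1: $t0=1
after li $t2, 0: $t2=0
after lw $t6, 0($t2): $t6=M[0]=-4
after add $t5, $t5, $t6: $t5=11+(-4)=7
after add $t2, $t2, 4: $t2=0+4=4
after add $t0, $t0, 3: $t0=1+3=4
cmp $t0, 16  (cmp 4,16)
bne L2: taken
after lw $t6, 0($t2): $t6=M[4]=30
after add $t5, $t5, $t6: $t5=7+30=37
after add $t2, $t2, 4: $t2=4+4=8
after add $t0, $t0, 3: $t0=4+3=7
cmp $t0, 16  (cmp 7,16)
bne L2: taken
after lw $t6, 0($t2): $t6=M[8]=-6
after add $t5, $t5, $t6: $t5=37+(-6)=31
after add $t2, $t2, 4: $t2=8+4=12
after add $t0, $t0, 3: $t0=7+3=10
cmp $t0, 16  (cmp 10,16)
bne L2: taken
after lw $t6, 0($t2): $t6=M[12]=-7
after add $t5, $t5, $t6: $t5=31+(-7)=24
after add $t2, $t2, 4: $t2=12+4=16
after add $t0, $t0, 3: $t0=10+3=13
cmp $t0, 16  (cmp 13,16)
bne L2: taken
after lw $t6, 0($t2): $t6=M[16]=17
after add $t5, $t5, $t6: $t5=24+17=41
after add $t2, $t2, 4: $t2=16+4=20
after add $t0, $t0, 3: $t0=13+3=16
cmp $t0, 16  (cmp 16,16)
bne L2: not taken
sw $t5, (4) → M[4]=41
halt.
Total executed instructions: 36.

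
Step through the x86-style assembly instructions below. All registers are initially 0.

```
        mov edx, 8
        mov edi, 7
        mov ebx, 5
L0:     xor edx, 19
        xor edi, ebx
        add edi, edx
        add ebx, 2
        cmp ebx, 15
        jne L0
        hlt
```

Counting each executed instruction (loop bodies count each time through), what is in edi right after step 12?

34

mov edx, 8 → edx=8
mov edi, 7 → edi=7
mov ebx, 5 → ebx=5
xor edx, 19 → edx=8^19=27
xor edi, ebx → edi=7^5=2
add edi, edx → edi=2+27=29
add ebx, 2 → ebx=5+2=7
cmp ebx, 15  (cmp 7,15)
jne L0: taken
xor edx, 19 → edx=27^19=8
xor edi, ebx → edi=29^7=26
add edi, edx → edi=26+8=34
After step 12: edi = 34.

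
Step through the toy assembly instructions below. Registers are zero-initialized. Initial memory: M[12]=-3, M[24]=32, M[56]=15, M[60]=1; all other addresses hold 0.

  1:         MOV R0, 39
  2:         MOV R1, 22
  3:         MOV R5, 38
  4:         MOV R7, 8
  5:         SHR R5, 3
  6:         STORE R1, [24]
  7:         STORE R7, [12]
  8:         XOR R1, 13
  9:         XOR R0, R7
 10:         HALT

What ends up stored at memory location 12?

8

after MOV R0, 39: R0=39
after MOV R1, 22: R1=22
after MOV R5, 38: R5=38
after MOV R7, 8: R7=8
after SHR R5, 3: R5=38>>3=4
STORE R1, [24] → M[24]=22
STORE R7, [12] → M[12]=8
after XOR R1, 13: R1=22^13=27
after XOR R0, R7: R0=39^8=47
halt.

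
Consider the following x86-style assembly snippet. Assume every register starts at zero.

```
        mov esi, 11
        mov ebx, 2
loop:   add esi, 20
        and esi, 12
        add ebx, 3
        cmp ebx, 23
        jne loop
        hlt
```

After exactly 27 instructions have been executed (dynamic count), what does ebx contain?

17

mov esi, 11 → esi=11
mov ebx, 2 → ebx=2
add esi, 20 → esi=11+20=31
and esi, 12 → esi=31&12=12
add ebx, 3 → ebx=2+3=5
cmp ebx, 23  (cmp 5,23)
jne loop: taken
add esi, 20 → esi=12+20=32
and esi, 12 → esi=32&12=0
add ebx, 3 → ebx=5+3=8
cmp ebx, 23  (cmp 8,23)
jne loop: taken
add esi, 20 → esi=0+20=20
and esi, 12 → esi=20&12=4
add ebx, 3 → ebx=8+3=11
cmp ebx, 23  (cmp 11,23)
jne loop: taken
add esi, 20 → esi=4+20=24
and esi, 12 → esi=24&12=8
add ebx, 3 → ebx=11+3=14
cmp ebx, 23  (cmp 14,23)
jne loop: taken
add esi, 20 → esi=8+20=28
and esi, 12 → esi=28&12=12
add ebx, 3 → ebx=14+3=17
cmp ebx, 23  (cmp 17,23)
jne loop: taken
After step 27: ebx = 17.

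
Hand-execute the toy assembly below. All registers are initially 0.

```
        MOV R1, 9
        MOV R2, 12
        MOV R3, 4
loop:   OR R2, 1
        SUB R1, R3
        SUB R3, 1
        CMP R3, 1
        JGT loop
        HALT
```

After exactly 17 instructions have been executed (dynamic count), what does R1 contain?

after MOV R1, 9: R1=9
after MOV R2, 12: R2=12
after MOV R3, 4: R3=4
after OR R2, 1: R2=12|1=13
after SUB R1, R3: R1=9-4=5
after SUB R3, 1: R3=4-1=3
CMP R3, 1  (cmp 3,1)
JGT loop: taken
after OR R2, 1: R2=13|1=13
after SUB R1, R3: R1=5-3=2
after SUB R3, 1: R3=3-1=2
CMP R3, 1  (cmp 2,1)
JGT loop: taken
after OR R2, 1: R2=13|1=13
after SUB R1, R3: R1=2-2=0
after SUB R3, 1: R3=2-1=1
CMP R3, 1  (cmp 1,1)
After step 17: R1 = 0.

0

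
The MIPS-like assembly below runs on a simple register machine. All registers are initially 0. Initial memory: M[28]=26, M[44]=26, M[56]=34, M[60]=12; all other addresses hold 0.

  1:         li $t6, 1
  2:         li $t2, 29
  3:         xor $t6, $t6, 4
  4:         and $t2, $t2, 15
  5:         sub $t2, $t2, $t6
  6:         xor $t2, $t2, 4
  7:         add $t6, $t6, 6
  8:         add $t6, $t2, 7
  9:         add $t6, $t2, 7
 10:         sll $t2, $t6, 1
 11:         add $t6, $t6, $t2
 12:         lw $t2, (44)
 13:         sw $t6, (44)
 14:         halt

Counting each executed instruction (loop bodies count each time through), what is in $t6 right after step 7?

li $t6, 1 → $t6=1
li $t2, 29 → $t2=29
xor $t6, $t6, 4 → $t6=1^4=5
and $t2, $t2, 15 → $t2=29&15=13
sub $t2, $t2, $t6 → $t2=13-5=8
xor $t2, $t2, 4 → $t2=8^4=12
add $t6, $t6, 6 → $t6=5+6=11
After step 7: $t6 = 11.

11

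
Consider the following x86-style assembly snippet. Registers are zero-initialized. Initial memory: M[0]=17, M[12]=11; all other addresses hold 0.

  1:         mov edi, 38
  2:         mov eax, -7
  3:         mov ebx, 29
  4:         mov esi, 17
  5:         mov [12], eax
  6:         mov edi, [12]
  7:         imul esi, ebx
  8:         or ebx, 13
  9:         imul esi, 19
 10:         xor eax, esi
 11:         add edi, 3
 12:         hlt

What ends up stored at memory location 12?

edi=38
eax=-7
ebx=29
esi=17
mov [12], eax → M[12]=-7
edi=M[12]=-7
esi=17*29=493
ebx=29|13=29
esi=493*19=9367
eax=(-7)^9367=-9362
edi=(-7)+3=-4
halt.

-7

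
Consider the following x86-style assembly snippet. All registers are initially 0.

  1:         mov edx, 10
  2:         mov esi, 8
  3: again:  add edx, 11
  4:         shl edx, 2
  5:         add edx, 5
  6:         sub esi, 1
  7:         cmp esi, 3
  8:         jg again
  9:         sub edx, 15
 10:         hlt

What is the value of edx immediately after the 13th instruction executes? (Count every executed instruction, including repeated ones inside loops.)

after mov edx, 10: edx=10
after mov esi, 8: esi=8
after add edx, 11: edx=10+11=21
after shl edx, 2: edx=21<<2=84
after add edx, 5: edx=84+5=89
after sub esi, 1: esi=8-1=7
cmp esi, 3  (cmp 7,3)
jg again: taken
after add edx, 11: edx=89+11=100
after shl edx, 2: edx=100<<2=400
after add edx, 5: edx=400+5=405
after sub esi, 1: esi=7-1=6
cmp esi, 3  (cmp 6,3)
After step 13: edx = 405.

405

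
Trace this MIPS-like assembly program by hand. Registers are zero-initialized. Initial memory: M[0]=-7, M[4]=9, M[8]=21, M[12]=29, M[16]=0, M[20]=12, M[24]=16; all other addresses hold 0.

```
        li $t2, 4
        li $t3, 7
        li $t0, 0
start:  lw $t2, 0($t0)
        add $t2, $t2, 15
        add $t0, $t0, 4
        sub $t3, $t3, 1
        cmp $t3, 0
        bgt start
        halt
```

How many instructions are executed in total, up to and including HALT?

after li $t2, 4: $t2=4
after li $t3, 7: $t3=7
after li $t0, 0: $t0=0
after lw $t2, 0($t0): $t2=M[0]=-7
after add $t2, $t2, 15: $t2=(-7)+15=8
after add $t0, $t0, 4: $t0=0+4=4
after sub $t3, $t3, 1: $t3=7-1=6
cmp $t3, 0  (cmp 6,0)
bgt start: taken
after lw $t2, 0($t0): $t2=M[4]=9
after add $t2, $t2, 15: $t2=9+15=24
after add $t0, $t0, 4: $t0=4+4=8
after sub $t3, $t3, 1: $t3=6-1=5
cmp $t3, 0  (cmp 5,0)
bgt start: taken
after lw $t2, 0($t0): $t2=M[8]=21
after add $t2, $t2, 15: $t2=21+15=36
after add $t0, $t0, 4: $t0=8+4=12
after sub $t3, $t3, 1: $t3=5-1=4
cmp $t3, 0  (cmp 4,0)
bgt start: taken
after lw $t2, 0($t0): $t2=M[12]=29
after add $t2, $t2, 15: $t2=29+15=44
after add $t0, $t0, 4: $t0=12+4=16
after sub $t3, $t3, 1: $t3=4-1=3
cmp $t3, 0  (cmp 3,0)
bgt start: taken
after lw $t2, 0($t0): $t2=M[16]=0
after add $t2, $t2, 15: $t2=0+15=15
after add $t0, $t0, 4: $t0=16+4=20
after sub $t3, $t3, 1: $t3=3-1=2
cmp $t3, 0  (cmp 2,0)
bgt start: taken
after lw $t2, 0($t0): $t2=M[20]=12
after add $t2, $t2, 15: $t2=12+15=27
after add $t0, $t0, 4: $t0=20+4=24
after sub $t3, $t3, 1: $t3=2-1=1
cmp $t3, 0  (cmp 1,0)
bgt start: taken
after lw $t2, 0($t0): $t2=M[24]=16
after add $t2, $t2, 15: $t2=16+15=31
after add $t0, $t0, 4: $t0=24+4=28
after sub $t3, $t3, 1: $t3=1-1=0
cmp $t3, 0  (cmp 0,0)
bgt start: not taken
halt.
Total executed instructions: 46.

46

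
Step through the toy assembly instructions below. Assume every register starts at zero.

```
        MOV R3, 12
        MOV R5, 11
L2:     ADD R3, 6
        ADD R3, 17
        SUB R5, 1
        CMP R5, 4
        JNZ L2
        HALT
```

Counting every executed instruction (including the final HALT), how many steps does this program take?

38

R3=12
R5=11
R3=12+6=18
R3=18+17=35
R5=11-1=10
CMP R5, 4  (cmp 10,4)
JNZ L2: taken
R3=35+6=41
R3=41+17=58
R5=10-1=9
CMP R5, 4  (cmp 9,4)
JNZ L2: taken
R3=58+6=64
R3=64+17=81
R5=9-1=8
CMP R5, 4  (cmp 8,4)
JNZ L2: taken
R3=81+6=87
R3=87+17=104
R5=8-1=7
CMP R5, 4  (cmp 7,4)
JNZ L2: taken
R3=104+6=110
R3=110+17=127
R5=7-1=6
CMP R5, 4  (cmp 6,4)
JNZ L2: taken
R3=127+6=133
R3=133+17=150
R5=6-1=5
CMP R5, 4  (cmp 5,4)
JNZ L2: taken
R3=150+6=156
R3=156+17=173
R5=5-1=4
CMP R5, 4  (cmp 4,4)
JNZ L2: not taken
halt.
Total executed instructions: 38.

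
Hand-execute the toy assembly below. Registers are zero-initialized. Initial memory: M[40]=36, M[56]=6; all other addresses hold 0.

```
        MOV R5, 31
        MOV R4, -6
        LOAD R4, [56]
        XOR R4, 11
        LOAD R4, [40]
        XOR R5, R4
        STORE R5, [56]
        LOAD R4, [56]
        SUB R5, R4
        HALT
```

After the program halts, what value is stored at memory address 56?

59

MOV R5, 31 → R5=31
MOV R4, -6 → R4=-6
LOAD R4, [56] → R4=M[56]=6
XOR R4, 11 → R4=6^11=13
LOAD R4, [40] → R4=M[40]=36
XOR R5, R4 → R5=31^36=59
STORE R5, [56] → M[56]=59
LOAD R4, [56] → R4=M[56]=59
SUB R5, R4 → R5=59-59=0
halt.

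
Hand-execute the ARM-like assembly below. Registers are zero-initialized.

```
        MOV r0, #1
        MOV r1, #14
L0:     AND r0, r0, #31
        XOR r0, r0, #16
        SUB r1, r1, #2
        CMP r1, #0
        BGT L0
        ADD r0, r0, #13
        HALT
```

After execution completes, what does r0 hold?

30

r0=1
r1=14
r0=1&31=1
r0=1^16=17
r1=14-2=12
CMP r1, #0  (cmp 12,0)
BGT L0: taken
r0=17&31=17
r0=17^16=1
r1=12-2=10
CMP r1, #0  (cmp 10,0)
BGT L0: taken
r0=1&31=1
r0=1^16=17
r1=10-2=8
CMP r1, #0  (cmp 8,0)
BGT L0: taken
r0=17&31=17
r0=17^16=1
r1=8-2=6
CMP r1, #0  (cmp 6,0)
BGT L0: taken
r0=1&31=1
r0=1^16=17
r1=6-2=4
CMP r1, #0  (cmp 4,0)
BGT L0: taken
r0=17&31=17
r0=17^16=1
r1=4-2=2
CMP r1, #0  (cmp 2,0)
BGT L0: taken
r0=1&31=1
r0=1^16=17
r1=2-2=0
CMP r1, #0  (cmp 0,0)
BGT L0: not taken
r0=17+13=30
halt.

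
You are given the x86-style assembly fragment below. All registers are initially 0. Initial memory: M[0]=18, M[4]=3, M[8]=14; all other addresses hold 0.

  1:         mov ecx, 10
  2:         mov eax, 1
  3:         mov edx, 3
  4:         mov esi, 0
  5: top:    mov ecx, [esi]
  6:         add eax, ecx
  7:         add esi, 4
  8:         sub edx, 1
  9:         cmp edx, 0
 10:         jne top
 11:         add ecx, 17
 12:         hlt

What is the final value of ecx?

31

mov ecx, 10 → ecx=10
mov eax, 1 → eax=1
mov edx, 3 → edx=3
mov esi, 0 → esi=0
mov ecx, [esi] → ecx=M[0]=18
add eax, ecx → eax=1+18=19
add esi, 4 → esi=0+4=4
sub edx, 1 → edx=3-1=2
cmp edx, 0  (cmp 2,0)
jne top: taken
mov ecx, [esi] → ecx=M[4]=3
add eax, ecx → eax=19+3=22
add esi, 4 → esi=4+4=8
sub edx, 1 → edx=2-1=1
cmp edx, 0  (cmp 1,0)
jne top: taken
mov ecx, [esi] → ecx=M[8]=14
add eax, ecx → eax=22+14=36
add esi, 4 → esi=8+4=12
sub edx, 1 → edx=1-1=0
cmp edx, 0  (cmp 0,0)
jne top: not taken
add ecx, 17 → ecx=14+17=31
halt.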